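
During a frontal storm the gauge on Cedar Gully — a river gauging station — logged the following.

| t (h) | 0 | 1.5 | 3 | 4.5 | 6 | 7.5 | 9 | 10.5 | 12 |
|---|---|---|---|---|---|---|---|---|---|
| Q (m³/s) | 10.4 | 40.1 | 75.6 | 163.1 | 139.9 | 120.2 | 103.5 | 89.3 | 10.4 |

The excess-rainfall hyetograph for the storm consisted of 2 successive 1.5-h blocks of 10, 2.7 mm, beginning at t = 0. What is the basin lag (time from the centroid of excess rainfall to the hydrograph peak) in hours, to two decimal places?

Centroid of excess rainfall: t_c = Σ P_i·t̄_i / ΣP_i = 1.0689 h (block centres at 0.75, 2.25 h).
Hydrograph peak occurs at t = 4.5 h, so basin lag t_L = 4.5 − 1.0689 = 3.43 h.

t_L ≈ 3.43 h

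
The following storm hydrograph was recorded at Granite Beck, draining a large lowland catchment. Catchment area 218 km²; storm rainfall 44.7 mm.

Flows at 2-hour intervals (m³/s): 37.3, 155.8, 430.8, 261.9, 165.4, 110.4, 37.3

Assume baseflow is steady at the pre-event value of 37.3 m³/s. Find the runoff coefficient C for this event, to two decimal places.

C ≈ 0.69

ΣQ_DR = 937.8 m³/s; V = ΣQ_DR·Δt = 6.752 × 10^6 m³.
Runoff depth d = V / A = 30.97 mm.
C = d / P = 30.97 / 44.7 = 0.69.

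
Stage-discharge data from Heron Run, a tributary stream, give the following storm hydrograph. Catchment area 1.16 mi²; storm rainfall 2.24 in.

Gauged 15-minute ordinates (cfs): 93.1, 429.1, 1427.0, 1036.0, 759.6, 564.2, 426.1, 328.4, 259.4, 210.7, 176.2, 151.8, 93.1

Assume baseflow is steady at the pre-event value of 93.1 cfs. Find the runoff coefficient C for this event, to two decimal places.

ΣQ_DR = 4744 cfs; V = ΣQ_DR·Δt = 4.270 × 10^6 ft³.
Runoff depth d = V / A = 1.584 in.
C = d / P = 1.584 / 2.24 = 0.71.

C ≈ 0.71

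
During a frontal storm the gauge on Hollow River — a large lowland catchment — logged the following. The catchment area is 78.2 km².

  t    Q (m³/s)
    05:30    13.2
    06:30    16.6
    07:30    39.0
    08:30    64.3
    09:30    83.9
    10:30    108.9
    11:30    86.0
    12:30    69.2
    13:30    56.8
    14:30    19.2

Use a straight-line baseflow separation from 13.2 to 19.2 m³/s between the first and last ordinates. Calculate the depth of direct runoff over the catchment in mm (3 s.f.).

d ≈ 18.2 mm

Direct runoff: 0.00, 2.73, 24.47, 49.10, 68.03, 92.37, 68.80, 51.33, 38.27, 0.00 m³/s; ΣQ_DR = 395.1 m³/s.
V = ΣQ_DR · Δt = 395.1 × 3600 s = 1.422 × 10^6 m³.
Over A = 78.2 km², depth = V / A = 18.2 mm.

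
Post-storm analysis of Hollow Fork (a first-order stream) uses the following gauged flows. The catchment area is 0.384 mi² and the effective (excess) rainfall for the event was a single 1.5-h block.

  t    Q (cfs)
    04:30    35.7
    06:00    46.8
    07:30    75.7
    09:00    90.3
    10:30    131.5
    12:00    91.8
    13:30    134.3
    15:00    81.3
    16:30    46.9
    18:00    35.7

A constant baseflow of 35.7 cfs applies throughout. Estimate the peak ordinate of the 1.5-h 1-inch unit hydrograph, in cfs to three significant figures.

U_p ≈ 39.4 cfs

Direct runoff: 0.0, 11.1, 40.0, 54.6, 95.8, 56.1, 98.6, 45.6, 11.2, 0.0 cfs; ΣQ_DR = 413.0 cfs, peak = 98.6 cfs.
Runoff depth d = ΣQ_DR·Δt / A = 413.0 × 5400 / (0.384 mi²) = 2.500 in.
The 1-inch UH is the DRH scaled by (1 in)/d, so U_p = 98.6 × 1/2.500 = 39.4 cfs.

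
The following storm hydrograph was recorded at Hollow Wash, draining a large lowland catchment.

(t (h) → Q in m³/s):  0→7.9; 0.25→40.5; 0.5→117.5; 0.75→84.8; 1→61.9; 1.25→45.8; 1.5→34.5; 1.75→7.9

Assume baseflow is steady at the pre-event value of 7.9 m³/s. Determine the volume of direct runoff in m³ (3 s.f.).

Direct-runoff ordinates (Q − Q_b): 0.0, 32.6, 109.6, 76.9, 54.0, 37.9, 26.6, 0.0 m³/s.
ΣQ_DR = 337.6 m³/s.
With Δt = 0.25 h = 900 s, V = ΣQ_DR · Δt = 337.6 × 900 = 3.04 × 10^5 m³.

V ≈ 3.04 × 10^5 m³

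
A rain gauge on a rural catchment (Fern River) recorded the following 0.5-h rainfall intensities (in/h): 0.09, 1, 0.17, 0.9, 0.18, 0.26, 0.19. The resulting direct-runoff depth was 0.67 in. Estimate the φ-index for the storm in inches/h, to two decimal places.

Only the 2 blocks with intensity above φ contribute runoff: 1, 0.9 in/h.
Σ(I−φ)·Δt = d  ⇒  (1+0.9 − 2φ)·0.5 = 0.67
φ = (1.900 − 0.67/0.5) / 2 = 0.28 in/h.

φ ≈ 0.28 in/h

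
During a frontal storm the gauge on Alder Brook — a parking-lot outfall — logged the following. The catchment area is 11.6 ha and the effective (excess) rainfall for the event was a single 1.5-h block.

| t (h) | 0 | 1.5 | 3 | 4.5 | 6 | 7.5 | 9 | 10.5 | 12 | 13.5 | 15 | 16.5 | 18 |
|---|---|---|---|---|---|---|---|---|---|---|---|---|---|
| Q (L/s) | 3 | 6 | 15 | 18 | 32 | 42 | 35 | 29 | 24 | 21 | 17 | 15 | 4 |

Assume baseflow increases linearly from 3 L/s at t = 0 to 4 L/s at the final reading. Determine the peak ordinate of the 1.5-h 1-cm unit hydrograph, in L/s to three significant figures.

Direct runoff: 0.00, 2.92, 11.83, 14.75, 28.67, 38.58, 31.50, 25.42, 20.33, 17.25, 13.17, 11.08, 0.00 L/s; ΣQ_DR = 215.5 L/s, peak = 38.58 L/s.
Runoff depth d = ΣQ_DR·Δt / A = 215.5 × 5400 / (11.6 ha) = 10.03 mm.
The 1-cm UH is the DRH scaled by (10 mm)/d, so U_p = 38.58 × 10/10.03 = 38.5 L/s.

U_p ≈ 38.5 L/s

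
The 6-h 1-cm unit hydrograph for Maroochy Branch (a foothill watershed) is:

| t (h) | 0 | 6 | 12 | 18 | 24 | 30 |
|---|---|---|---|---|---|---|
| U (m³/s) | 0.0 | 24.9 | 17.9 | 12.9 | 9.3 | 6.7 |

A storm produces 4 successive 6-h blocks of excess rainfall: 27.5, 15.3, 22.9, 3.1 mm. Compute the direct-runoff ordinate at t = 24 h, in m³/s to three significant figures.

Q ≈ 94.0 m³/s

By discrete convolution, Q_j = Σ (P_i / 10 mm) · U_{j−i}.
At t = 24 h (j=4): Q = (27.5/10)·9.3 + (15.3/10)·12.9 + (22.9/10)·17.9 + (3.1/10)·24.9 = 94.0 m³/s.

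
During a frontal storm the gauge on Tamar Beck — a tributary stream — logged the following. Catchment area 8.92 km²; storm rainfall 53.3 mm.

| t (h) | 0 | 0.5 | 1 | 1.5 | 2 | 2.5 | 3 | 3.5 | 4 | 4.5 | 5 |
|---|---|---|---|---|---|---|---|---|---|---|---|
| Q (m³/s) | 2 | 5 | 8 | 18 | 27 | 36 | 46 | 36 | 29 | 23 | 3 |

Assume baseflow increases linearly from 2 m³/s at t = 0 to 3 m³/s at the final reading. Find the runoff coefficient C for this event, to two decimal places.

ΣQ_DR = 205.5 m³/s; V = ΣQ_DR·Δt = 3.699 × 10^5 m³.
Runoff depth d = V / A = 41.47 mm.
C = d / P = 41.47 / 53.3 = 0.78.

C ≈ 0.78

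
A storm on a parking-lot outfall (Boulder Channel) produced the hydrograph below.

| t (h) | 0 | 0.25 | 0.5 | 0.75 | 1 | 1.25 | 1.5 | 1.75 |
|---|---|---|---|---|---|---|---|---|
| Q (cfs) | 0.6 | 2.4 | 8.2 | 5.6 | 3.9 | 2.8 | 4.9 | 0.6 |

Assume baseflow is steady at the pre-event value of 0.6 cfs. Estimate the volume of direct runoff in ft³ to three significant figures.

V ≈ 21800 ft³

Direct-runoff ordinates (Q − Q_b): 0.0, 1.8, 7.6, 5.0, 3.3, 2.2, 4.3, 0.0 cfs.
ΣQ_DR = 24.20 cfs.
With Δt = 0.25 h = 900 s, V = ΣQ_DR · Δt = 24.20 × 900 = 21800 ft³.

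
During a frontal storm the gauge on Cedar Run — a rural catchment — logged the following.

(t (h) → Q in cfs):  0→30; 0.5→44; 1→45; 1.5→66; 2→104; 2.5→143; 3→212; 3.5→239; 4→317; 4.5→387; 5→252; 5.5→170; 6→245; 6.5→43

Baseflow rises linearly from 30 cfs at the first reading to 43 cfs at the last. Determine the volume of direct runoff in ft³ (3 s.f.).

V ≈ 3.21 × 10^6 ft³

Direct-runoff ordinates (Q − Q_b): 0.00, 13.00, 13.00, 33.00, 70.00, 108.00, 176.00, 202.00, 279.00, 348.00, 212.00, 129.00, 203.00, 0.00 cfs.
ΣQ_DR = 1786 cfs.
With Δt = 0.5 h = 1800 s, V = ΣQ_DR · Δt = 1786 × 1800 = 3.21 × 10^6 ft³.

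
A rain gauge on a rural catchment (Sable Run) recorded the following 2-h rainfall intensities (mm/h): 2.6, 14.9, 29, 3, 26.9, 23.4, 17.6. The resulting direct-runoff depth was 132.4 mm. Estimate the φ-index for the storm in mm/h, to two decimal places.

φ ≈ 9.12 mm/h

Only the 5 blocks with intensity above φ contribute runoff: 14.9, 29, 26.9, 23.4, 17.6 mm/h.
Σ(I−φ)·Δt = d  ⇒  (14.9+29+26.9+23.4+17.6 − 5φ)·2 = 132.4
φ = (111.8 − 132.4/2) / 5 = 9.12 mm/h.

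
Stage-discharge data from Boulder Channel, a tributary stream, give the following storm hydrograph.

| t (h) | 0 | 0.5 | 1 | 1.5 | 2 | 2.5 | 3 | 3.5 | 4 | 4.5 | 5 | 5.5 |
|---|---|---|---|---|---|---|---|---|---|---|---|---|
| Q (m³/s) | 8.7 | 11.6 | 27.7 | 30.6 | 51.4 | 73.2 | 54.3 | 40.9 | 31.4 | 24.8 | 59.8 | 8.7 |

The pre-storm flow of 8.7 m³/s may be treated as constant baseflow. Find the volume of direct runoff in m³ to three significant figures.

Direct-runoff ordinates (Q − Q_b): 0.0, 2.9, 19.0, 21.9, 42.7, 64.5, 45.6, 32.2, 22.7, 16.1, 51.1, 0.0 m³/s.
ΣQ_DR = 318.7 m³/s.
With Δt = 0.5 h = 1800 s, V = ΣQ_DR · Δt = 318.7 × 1800 = 5.74 × 10^5 m³.

V ≈ 5.74 × 10^5 m³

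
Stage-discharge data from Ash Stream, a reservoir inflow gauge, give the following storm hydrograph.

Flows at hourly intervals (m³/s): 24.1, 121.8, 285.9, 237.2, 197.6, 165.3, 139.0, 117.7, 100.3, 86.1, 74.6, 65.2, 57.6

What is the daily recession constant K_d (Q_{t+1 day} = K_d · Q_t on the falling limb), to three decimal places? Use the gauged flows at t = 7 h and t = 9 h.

K_d ≈ 0.023

Between t = 7 h and t = 9 h the flow falls from 117.7 to 86.1 m³/s over 2×1 h = 2 h.
Per-interval ratio K = (86.1/117.7)^(1/2) = 0.8553; K_d = K^(24/1) = 0.023.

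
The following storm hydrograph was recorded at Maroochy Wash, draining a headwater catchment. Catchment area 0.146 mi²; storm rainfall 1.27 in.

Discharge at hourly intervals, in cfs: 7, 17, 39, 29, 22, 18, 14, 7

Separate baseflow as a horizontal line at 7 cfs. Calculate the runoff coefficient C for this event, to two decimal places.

ΣQ_DR = 97.00 cfs; V = ΣQ_DR·Δt = 3.492 × 10^5 ft³.
Runoff depth d = V / A = 1.030 in.
C = d / P = 1.030 / 1.27 = 0.81.

C ≈ 0.81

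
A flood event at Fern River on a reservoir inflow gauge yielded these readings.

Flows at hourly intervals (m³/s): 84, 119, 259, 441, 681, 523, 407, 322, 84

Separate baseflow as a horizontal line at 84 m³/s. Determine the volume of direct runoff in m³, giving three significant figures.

V ≈ 7.79 × 10^6 m³

Direct-runoff ordinates (Q − Q_b): 0.0, 35.0, 175.0, 357.0, 597.0, 439.0, 323.0, 238.0, 0.0 m³/s.
ΣQ_DR = 2164 m³/s.
With Δt = 1 h = 3600 s, V = ΣQ_DR · Δt = 2164 × 3600 = 7.79 × 10^6 m³.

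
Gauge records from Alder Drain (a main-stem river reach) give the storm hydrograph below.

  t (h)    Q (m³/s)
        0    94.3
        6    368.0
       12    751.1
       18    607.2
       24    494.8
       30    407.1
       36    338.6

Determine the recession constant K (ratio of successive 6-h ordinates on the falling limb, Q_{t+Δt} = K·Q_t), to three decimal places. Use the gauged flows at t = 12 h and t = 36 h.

K ≈ 0.819

Using the recession-limb readings at t = 12 h and t = 36 h: Q falls from 751.1 to 338.6 m³/s over 4 intervals.
K = (Q₂/Q₁)^(1/4) = (338.6/751.1)^(1/4) = 0.819.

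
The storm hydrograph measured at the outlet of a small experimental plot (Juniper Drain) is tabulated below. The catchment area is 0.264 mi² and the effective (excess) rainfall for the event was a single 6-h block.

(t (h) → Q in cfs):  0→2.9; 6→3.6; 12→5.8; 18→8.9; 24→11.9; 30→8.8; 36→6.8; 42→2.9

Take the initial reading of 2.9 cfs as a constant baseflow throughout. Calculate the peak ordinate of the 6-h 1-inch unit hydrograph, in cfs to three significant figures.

Direct runoff: 0.0, 0.7, 2.9, 6.0, 9.0, 5.9, 3.9, 0.0 cfs; ΣQ_DR = 28.40 cfs, peak = 9.0 cfs.
Runoff depth d = ΣQ_DR·Δt / A = 28.40 × 21600 / (0.264 mi²) = 1.000 in.
The 1-inch UH is the DRH scaled by (1 in)/d, so U_p = 9.0 × 1/1.000 = 9.00 cfs.

U_p ≈ 9.00 cfs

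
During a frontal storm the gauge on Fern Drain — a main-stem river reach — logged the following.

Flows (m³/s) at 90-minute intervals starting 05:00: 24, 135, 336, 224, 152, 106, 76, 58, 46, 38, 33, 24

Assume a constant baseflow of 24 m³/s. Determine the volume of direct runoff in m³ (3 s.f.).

V ≈ 5.21 × 10^6 m³

Direct-runoff ordinates (Q − Q_b): 0.0, 111.0, 312.0, 200.0, 128.0, 82.0, 52.0, 34.0, 22.0, 14.0, 9.0, 0.0 m³/s.
ΣQ_DR = 964.0 m³/s.
With Δt = 1.5 h = 5400 s, V = ΣQ_DR · Δt = 964.0 × 5400 = 5.21 × 10^6 m³.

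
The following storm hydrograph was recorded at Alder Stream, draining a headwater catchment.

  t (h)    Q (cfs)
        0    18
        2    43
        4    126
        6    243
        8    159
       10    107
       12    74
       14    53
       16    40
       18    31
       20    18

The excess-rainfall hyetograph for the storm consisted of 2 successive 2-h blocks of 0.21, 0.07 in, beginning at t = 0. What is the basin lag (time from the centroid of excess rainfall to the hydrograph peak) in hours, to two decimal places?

Centroid of excess rainfall: t_c = Σ P_i·t̄_i / ΣP_i = 1.5000 h (block centres at 1, 3 h).
Hydrograph peak occurs at t = 6 h, so basin lag t_L = 6 − 1.5000 = 4.50 h.

t_L ≈ 4.50 h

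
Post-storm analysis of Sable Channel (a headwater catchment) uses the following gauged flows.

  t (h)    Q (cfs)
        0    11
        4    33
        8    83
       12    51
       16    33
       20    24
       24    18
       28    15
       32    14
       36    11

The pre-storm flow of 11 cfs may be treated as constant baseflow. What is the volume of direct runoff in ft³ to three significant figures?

Direct-runoff ordinates (Q − Q_b): 0.0, 22.0, 72.0, 40.0, 22.0, 13.0, 7.0, 4.0, 3.0, 0.0 cfs.
ΣQ_DR = 183.0 cfs.
With Δt = 4 h = 14400 s, V = ΣQ_DR · Δt = 183.0 × 14400 = 2.64 × 10^6 ft³.

V ≈ 2.64 × 10^6 ft³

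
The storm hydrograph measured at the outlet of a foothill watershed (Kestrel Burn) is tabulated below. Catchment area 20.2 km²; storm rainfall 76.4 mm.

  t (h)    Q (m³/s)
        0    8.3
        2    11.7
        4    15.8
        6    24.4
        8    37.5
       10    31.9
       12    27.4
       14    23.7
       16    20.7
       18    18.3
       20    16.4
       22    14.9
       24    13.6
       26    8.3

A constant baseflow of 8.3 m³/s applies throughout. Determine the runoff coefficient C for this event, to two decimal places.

C ≈ 0.73

ΣQ_DR = 156.7 m³/s; V = ΣQ_DR·Δt = 1.128 × 10^6 m³.
Runoff depth d = V / A = 55.85 mm.
C = d / P = 55.85 / 76.4 = 0.73.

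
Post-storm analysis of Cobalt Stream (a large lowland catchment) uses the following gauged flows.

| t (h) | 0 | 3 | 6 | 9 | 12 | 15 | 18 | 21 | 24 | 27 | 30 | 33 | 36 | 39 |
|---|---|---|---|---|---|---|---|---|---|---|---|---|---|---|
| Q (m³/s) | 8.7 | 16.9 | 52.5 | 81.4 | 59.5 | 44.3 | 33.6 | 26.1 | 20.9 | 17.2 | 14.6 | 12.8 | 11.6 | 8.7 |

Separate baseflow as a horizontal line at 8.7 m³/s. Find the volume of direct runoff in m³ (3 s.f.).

Direct-runoff ordinates (Q − Q_b): 0.0, 8.2, 43.8, 72.7, 50.8, 35.6, 24.9, 17.4, 12.2, 8.5, 5.9, 4.1, 2.9, 0.0 m³/s.
ΣQ_DR = 287.0 m³/s.
With Δt = 3 h = 10800 s, V = ΣQ_DR · Δt = 287.0 × 10800 = 3.10 × 10^6 m³.

V ≈ 3.10 × 10^6 m³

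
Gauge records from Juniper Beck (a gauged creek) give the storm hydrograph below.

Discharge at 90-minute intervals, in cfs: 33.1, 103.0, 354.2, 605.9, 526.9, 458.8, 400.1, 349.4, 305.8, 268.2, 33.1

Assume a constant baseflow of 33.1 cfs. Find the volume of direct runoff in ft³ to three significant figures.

Direct-runoff ordinates (Q − Q_b): 0.0, 69.9, 321.1, 572.8, 493.8, 425.7, 367.0, 316.3, 272.7, 235.1, 0.0 cfs.
ΣQ_DR = 3074 cfs.
With Δt = 1.5 h = 5400 s, V = ΣQ_DR · Δt = 3074 × 5400 = 1.66 × 10^7 ft³.

V ≈ 1.66 × 10^7 ft³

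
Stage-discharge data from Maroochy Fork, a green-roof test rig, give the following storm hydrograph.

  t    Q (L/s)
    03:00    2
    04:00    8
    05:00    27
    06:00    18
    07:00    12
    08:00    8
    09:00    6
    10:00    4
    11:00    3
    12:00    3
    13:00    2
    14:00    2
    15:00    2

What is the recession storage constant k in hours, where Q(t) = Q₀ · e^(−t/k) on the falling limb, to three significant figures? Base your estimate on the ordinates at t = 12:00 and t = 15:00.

k ≈ 7.40 h

On the falling limb, Q drops from 3 to 2 L/s between t = 12:00 and t = 15:00 (Δt = 3 h).
k = −Δt / ln(Q₂/Q₁) = −3 / ln(2/3) = 7.40 h.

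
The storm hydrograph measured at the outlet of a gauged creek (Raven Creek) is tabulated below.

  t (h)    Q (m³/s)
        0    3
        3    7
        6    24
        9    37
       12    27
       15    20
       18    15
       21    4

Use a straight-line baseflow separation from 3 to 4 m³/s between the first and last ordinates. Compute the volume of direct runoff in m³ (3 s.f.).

Direct-runoff ordinates (Q − Q_b): 0.00, 3.86, 20.71, 33.57, 23.43, 16.29, 11.14, 0.00 m³/s.
ΣQ_DR = 109.0 m³/s.
With Δt = 3 h = 10800 s, V = ΣQ_DR · Δt = 109.0 × 10800 = 1.18 × 10^6 m³.

V ≈ 1.18 × 10^6 m³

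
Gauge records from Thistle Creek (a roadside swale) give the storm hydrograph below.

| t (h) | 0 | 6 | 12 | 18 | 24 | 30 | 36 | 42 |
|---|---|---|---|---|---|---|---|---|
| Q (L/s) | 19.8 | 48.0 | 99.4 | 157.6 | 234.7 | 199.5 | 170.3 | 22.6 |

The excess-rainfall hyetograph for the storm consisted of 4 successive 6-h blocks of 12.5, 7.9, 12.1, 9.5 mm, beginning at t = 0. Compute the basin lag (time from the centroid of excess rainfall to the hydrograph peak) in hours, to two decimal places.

Centroid of excess rainfall: t_c = Σ P_i·t̄_i / ΣP_i = 11.6571 h (block centres at 3, 9, 15, 21 h).
Hydrograph peak occurs at t = 24 h, so basin lag t_L = 24 − 11.6571 = 12.34 h.

t_L ≈ 12.34 h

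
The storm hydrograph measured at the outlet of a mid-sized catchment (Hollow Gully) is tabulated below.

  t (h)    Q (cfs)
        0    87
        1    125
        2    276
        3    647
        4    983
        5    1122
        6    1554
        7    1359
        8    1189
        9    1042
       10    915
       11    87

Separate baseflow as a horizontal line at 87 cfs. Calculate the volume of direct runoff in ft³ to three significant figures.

Direct-runoff ordinates (Q − Q_b): 0.0, 38.0, 189.0, 560.0, 896.0, 1035.0, 1467.0, 1272.0, 1102.0, 955.0, 828.0, 0.0 cfs.
ΣQ_DR = 8342 cfs.
With Δt = 1 h = 3600 s, V = ΣQ_DR · Δt = 8342 × 3600 = 3.00 × 10^7 ft³.

V ≈ 3.00 × 10^7 ft³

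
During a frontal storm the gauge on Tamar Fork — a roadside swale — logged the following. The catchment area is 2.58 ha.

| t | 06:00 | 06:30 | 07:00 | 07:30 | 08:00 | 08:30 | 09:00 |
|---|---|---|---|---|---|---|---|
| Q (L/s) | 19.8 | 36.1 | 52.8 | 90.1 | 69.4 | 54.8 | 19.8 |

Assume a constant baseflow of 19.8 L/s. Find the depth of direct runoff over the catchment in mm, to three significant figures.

Direct runoff: 0.0, 16.3, 33.0, 70.3, 49.6, 35.0, 0.0 L/s; ΣQ_DR = 204.2 L/s.
V = ΣQ_DR · Δt = 204.2 × 1800 s = 3.676 × 10^5 L.
Over A = 2.58 ha, depth = V / A = 14.2 mm.

d ≈ 14.2 mm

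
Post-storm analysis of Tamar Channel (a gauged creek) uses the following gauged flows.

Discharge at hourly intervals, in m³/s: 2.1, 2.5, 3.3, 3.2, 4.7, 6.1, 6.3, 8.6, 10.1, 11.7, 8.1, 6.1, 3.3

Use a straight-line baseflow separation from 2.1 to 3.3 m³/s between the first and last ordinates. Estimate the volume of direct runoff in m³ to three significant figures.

V ≈ 1.48 × 10^5 m³

Direct-runoff ordinates (Q − Q_b): 0.00, 0.30, 1.00, 0.80, 2.20, 3.50, 3.60, 5.80, 7.20, 8.70, 5.00, 2.90, 0.00 m³/s.
ΣQ_DR = 41.00 m³/s.
With Δt = 1 h = 3600 s, V = ΣQ_DR · Δt = 41.00 × 3600 = 1.48 × 10^5 m³.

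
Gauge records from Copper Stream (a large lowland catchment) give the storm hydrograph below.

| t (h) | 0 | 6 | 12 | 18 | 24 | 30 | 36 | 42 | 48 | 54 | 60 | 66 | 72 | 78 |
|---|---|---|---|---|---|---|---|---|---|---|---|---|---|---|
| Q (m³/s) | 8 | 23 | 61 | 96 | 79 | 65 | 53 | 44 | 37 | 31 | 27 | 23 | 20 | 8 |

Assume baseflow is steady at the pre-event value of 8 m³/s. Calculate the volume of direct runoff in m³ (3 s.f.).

Direct-runoff ordinates (Q − Q_b): 0.0, 15.0, 53.0, 88.0, 71.0, 57.0, 45.0, 36.0, 29.0, 23.0, 19.0, 15.0, 12.0, 0.0 m³/s.
ΣQ_DR = 463.0 m³/s.
With Δt = 6 h = 21600 s, V = ΣQ_DR · Δt = 463.0 × 21600 = 1.00 × 10^7 m³.

V ≈ 1.00 × 10^7 m³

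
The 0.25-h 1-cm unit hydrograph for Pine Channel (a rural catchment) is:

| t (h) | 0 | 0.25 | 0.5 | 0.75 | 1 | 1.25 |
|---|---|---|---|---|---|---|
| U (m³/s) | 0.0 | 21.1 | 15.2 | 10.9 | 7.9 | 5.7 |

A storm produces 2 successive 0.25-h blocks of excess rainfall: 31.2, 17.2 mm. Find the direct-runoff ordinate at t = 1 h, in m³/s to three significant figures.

Q ≈ 43.4 m³/s

By discrete convolution, Q_j = Σ (P_i / 10 mm) · U_{j−i}.
At t = 1 h (j=4): Q = (31.2/10)·7.9 + (17.2/10)·10.9 = 43.4 m³/s.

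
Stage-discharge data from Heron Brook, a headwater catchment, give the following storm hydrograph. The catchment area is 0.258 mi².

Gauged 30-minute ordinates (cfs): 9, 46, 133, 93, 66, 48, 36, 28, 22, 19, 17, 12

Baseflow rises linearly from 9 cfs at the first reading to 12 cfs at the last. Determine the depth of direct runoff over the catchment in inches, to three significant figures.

d ≈ 1.21 in

Direct runoff: 0.00, 36.73, 123.45, 83.18, 55.91, 37.64, 25.36, 17.09, 10.82, 7.55, 5.27, 0.00 cfs; ΣQ_DR = 403.0 cfs.
V = ΣQ_DR · Δt = 403.0 × 1800 s = 7.254 × 10^5 ft³.
Over A = 0.258 mi², depth = V / A = 1.21 in.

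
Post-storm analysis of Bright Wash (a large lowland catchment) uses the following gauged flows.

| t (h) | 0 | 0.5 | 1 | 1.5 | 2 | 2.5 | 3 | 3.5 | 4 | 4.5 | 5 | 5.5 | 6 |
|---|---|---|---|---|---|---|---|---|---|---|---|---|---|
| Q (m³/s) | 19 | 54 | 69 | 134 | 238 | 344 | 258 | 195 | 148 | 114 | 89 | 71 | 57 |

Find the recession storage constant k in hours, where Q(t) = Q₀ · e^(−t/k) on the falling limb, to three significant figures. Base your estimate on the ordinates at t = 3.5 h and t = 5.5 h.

On the falling limb, Q drops from 195 to 71 m³/s between t = 3.5 h and t = 5.5 h (Δt = 2 h).
k = −Δt / ln(Q₂/Q₁) = −2 / ln(71/195) = 1.98 h.

k ≈ 1.98 h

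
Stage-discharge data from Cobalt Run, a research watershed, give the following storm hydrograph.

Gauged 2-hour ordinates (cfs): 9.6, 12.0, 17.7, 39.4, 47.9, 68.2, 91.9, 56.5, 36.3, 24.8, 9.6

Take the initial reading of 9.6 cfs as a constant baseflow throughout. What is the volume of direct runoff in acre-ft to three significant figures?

V ≈ 51.0 acre-ft

Direct-runoff ordinates (Q − Q_b): 0.0, 2.4, 8.1, 29.8, 38.3, 58.6, 82.3, 46.9, 26.7, 15.2, 0.0 cfs.
ΣQ_DR = 308.3 cfs.
With Δt = 2 h = 7200 s, V = ΣQ_DR · Δt = 308.3 × 7200 = 2.22 × 10^6 ft³ = 51.0 acre-ft.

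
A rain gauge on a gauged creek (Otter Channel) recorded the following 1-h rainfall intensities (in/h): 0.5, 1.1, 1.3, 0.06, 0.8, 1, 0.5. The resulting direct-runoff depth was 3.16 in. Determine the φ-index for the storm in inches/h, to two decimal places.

Only the 6 blocks with intensity above φ contribute runoff: 0.5, 1.1, 1.3, 0.8, 1, 0.5 in/h.
Σ(I−φ)·Δt = d  ⇒  (0.5+1.1+1.3+0.8+1+0.5 − 6φ)·1 = 3.16
φ = (5.200 − 3.16/1) / 6 = 0.34 in/h.

φ ≈ 0.34 in/h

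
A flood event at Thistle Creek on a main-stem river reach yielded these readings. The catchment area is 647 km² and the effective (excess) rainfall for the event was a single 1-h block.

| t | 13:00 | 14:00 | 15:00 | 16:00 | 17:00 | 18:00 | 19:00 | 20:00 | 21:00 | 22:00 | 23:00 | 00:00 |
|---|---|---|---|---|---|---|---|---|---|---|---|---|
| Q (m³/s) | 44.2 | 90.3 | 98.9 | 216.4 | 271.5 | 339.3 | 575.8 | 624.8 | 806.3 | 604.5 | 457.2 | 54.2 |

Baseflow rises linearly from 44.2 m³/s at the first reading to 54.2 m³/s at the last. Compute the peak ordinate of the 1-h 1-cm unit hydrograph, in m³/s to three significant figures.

U_p ≈ 378 m³/s

Direct runoff: 0.00, 45.19, 52.88, 169.47, 223.66, 290.55, 526.15, 574.24, 754.83, 552.12, 403.91, 0.00 m³/s; ΣQ_DR = 3593 m³/s, peak = 754.83 m³/s.
Runoff depth d = ΣQ_DR·Δt / A = 3593 × 3600 / (647 km²) = 19.99 mm.
The 1-cm UH is the DRH scaled by (10 mm)/d, so U_p = 754.83 × 10/19.99 = 378 m³/s.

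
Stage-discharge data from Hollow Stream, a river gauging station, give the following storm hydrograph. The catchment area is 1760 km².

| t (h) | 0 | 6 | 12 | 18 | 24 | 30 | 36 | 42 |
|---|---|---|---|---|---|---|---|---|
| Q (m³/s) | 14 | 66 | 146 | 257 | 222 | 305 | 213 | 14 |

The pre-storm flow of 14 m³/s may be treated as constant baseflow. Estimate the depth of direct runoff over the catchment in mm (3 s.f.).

Direct runoff: 0.0, 52.0, 132.0, 243.0, 208.0, 291.0, 199.0, 0.0 m³/s; ΣQ_DR = 1125 m³/s.
V = ΣQ_DR · Δt = 1125 × 21600 s = 2.430 × 10^7 m³.
Over A = 1760 km², depth = V / A = 13.8 mm.

d ≈ 13.8 mm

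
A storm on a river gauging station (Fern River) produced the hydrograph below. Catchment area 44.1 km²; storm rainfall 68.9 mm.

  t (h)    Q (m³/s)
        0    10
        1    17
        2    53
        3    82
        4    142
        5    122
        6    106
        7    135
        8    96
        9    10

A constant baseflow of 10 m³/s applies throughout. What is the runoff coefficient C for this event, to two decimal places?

ΣQ_DR = 673.0 m³/s; V = ΣQ_DR·Δt = 2.423 × 10^6 m³.
Runoff depth d = V / A = 54.94 mm.
C = d / P = 54.94 / 68.9 = 0.80.

C ≈ 0.80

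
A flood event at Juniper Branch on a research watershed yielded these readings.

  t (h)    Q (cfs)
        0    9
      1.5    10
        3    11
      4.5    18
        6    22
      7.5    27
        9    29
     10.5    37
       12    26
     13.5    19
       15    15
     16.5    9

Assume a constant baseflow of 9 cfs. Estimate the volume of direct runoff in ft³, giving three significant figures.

V ≈ 6.70 × 10^5 ft³

Direct-runoff ordinates (Q − Q_b): 0.0, 1.0, 2.0, 9.0, 13.0, 18.0, 20.0, 28.0, 17.0, 10.0, 6.0, 0.0 cfs.
ΣQ_DR = 124.0 cfs.
With Δt = 1.5 h = 5400 s, V = ΣQ_DR · Δt = 124.0 × 5400 = 6.70 × 10^5 ft³.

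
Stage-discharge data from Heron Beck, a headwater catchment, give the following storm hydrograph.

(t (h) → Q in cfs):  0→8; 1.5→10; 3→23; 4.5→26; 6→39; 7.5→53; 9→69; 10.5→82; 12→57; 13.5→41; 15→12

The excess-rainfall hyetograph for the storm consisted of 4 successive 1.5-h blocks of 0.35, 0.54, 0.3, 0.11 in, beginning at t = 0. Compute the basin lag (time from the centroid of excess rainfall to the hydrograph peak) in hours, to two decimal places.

t_L ≈ 8.05 h

Centroid of excess rainfall: t_c = Σ P_i·t̄_i / ΣP_i = 2.4462 h (block centres at 0.75, 2.25, 3.75, 5.25 h).
Hydrograph peak occurs at t = 10.5 h, so basin lag t_L = 10.5 − 2.4462 = 8.05 h.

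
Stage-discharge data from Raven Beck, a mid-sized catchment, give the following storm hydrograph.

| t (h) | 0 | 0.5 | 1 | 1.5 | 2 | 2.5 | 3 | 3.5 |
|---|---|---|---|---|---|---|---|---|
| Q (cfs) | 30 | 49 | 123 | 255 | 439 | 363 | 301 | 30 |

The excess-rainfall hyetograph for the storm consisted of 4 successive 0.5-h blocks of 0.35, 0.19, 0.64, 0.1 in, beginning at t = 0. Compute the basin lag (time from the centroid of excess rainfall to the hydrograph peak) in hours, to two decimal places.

Centroid of excess rainfall: t_c = Σ P_i·t̄_i / ΣP_i = 0.9414 h (block centres at 0.25, 0.75, 1.25, 1.75 h).
Hydrograph peak occurs at t = 2 h, so basin lag t_L = 2 − 0.9414 = 1.06 h.

t_L ≈ 1.06 h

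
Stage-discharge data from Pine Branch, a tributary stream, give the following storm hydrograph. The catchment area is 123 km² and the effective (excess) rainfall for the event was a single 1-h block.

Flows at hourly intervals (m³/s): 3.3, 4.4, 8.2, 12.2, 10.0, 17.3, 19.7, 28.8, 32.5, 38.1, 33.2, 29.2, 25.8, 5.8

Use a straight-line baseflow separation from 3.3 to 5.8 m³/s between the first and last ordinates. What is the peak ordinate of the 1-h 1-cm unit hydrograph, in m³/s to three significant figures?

U_p ≈ 55.2 m³/s

Direct runoff: 0.00, 0.91, 4.52, 8.32, 5.93, 13.04, 15.25, 24.15, 27.66, 33.07, 27.98, 23.78, 20.19, 0.00 m³/s; ΣQ_DR = 204.8 m³/s, peak = 33.07 m³/s.
Runoff depth d = ΣQ_DR·Δt / A = 204.8 × 3600 / (123 km²) = 5.994 mm.
The 1-cm UH is the DRH scaled by (10 mm)/d, so U_p = 33.07 × 10/5.994 = 55.2 m³/s.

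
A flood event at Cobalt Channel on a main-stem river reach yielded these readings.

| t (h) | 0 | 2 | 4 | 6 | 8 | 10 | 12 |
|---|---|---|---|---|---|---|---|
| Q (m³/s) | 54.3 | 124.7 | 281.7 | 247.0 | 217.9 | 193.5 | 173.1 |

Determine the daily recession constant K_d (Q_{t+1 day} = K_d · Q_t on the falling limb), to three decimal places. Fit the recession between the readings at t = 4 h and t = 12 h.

K_d ≈ 0.232

Between t = 4 h and t = 12 h the flow falls from 281.7 to 173.1 m³/s over 4×2 h = 8 h.
Per-interval ratio K = (173.1/281.7)^(1/4) = 0.8854; K_d = K^(24/2) = 0.232.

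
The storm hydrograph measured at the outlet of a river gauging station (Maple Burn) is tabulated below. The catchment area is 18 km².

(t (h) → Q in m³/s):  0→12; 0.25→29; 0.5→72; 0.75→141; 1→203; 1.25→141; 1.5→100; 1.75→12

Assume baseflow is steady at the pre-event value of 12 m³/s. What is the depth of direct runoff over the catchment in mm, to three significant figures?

Direct runoff: 0.0, 17.0, 60.0, 129.0, 191.0, 129.0, 88.0, 0.0 m³/s; ΣQ_DR = 614.0 m³/s.
V = ΣQ_DR · Δt = 614.0 × 900 s = 5.526 × 10^5 m³.
Over A = 18 km², depth = V / A = 30.7 mm.

d ≈ 30.7 mm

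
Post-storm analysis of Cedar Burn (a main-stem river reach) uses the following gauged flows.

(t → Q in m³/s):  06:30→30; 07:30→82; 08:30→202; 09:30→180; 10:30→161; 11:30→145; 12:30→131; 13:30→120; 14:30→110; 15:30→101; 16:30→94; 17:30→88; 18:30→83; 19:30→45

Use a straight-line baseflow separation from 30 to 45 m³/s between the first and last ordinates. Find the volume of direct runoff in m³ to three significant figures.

V ≈ 3.77 × 10^6 m³

Direct-runoff ordinates (Q − Q_b): 0.00, 50.85, 169.69, 146.54, 126.38, 109.23, 94.08, 81.92, 70.77, 60.62, 52.46, 45.31, 39.15, 0.00 m³/s.
ΣQ_DR = 1047 m³/s.
With Δt = 1 h = 3600 s, V = ΣQ_DR · Δt = 1047 × 3600 = 3.77 × 10^6 m³.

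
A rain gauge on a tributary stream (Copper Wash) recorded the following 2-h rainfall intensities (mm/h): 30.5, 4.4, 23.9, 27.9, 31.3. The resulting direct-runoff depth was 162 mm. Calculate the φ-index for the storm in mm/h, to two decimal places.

Only the 4 blocks with intensity above φ contribute runoff: 30.5, 23.9, 27.9, 31.3 mm/h.
Σ(I−φ)·Δt = d  ⇒  (30.5+23.9+27.9+31.3 − 4φ)·2 = 162
φ = (113.6 − 162/2) / 4 = 8.15 mm/h.

φ ≈ 8.15 mm/h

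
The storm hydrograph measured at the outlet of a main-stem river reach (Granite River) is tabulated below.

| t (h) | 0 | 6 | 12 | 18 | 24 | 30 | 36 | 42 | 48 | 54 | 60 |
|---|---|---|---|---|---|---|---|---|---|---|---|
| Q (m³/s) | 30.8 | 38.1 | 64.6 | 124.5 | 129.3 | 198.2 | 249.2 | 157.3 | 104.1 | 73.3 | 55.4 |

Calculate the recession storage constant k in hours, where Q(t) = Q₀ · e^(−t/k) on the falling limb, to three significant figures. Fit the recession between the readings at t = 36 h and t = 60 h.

On the falling limb, Q drops from 249.2 to 55.4 m³/s between t = 36 h and t = 60 h (Δt = 24 h).
k = −Δt / ln(Q₂/Q₁) = −24 / ln(55.4/249.2) = 16.0 h.

k ≈ 16.0 h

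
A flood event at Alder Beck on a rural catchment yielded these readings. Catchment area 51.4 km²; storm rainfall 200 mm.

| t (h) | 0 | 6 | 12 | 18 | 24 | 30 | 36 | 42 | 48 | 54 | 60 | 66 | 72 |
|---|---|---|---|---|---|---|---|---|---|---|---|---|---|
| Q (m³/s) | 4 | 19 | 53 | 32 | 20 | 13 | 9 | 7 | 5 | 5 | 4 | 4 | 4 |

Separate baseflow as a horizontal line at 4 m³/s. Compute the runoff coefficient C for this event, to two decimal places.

C ≈ 0.27

ΣQ_DR = 127.0 m³/s; V = ΣQ_DR·Δt = 2.743 × 10^6 m³.
Runoff depth d = V / A = 53.37 mm.
C = d / P = 53.37 / 200 = 0.27.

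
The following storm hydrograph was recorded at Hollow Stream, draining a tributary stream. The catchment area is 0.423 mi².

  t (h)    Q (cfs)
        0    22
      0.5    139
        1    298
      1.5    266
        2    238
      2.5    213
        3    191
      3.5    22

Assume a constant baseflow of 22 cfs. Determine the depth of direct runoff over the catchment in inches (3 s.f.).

d ≈ 2.22 in

Direct runoff: 0.0, 117.0, 276.0, 244.0, 216.0, 191.0, 169.0, 0.0 cfs; ΣQ_DR = 1213 cfs.
V = ΣQ_DR · Δt = 1213 × 1800 s = 2.183 × 10^6 ft³.
Over A = 0.423 mi², depth = V / A = 2.22 in.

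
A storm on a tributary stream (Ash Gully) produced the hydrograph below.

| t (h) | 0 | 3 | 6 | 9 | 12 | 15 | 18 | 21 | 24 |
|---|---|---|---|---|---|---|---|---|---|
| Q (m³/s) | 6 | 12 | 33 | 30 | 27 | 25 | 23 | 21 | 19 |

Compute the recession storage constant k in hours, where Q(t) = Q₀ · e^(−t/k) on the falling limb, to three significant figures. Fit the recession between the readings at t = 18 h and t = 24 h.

On the falling limb, Q drops from 23 to 19 m³/s between t = 18 h and t = 24 h (Δt = 6 h).
k = −Δt / ln(Q₂/Q₁) = −6 / ln(19/23) = 31.4 h.

k ≈ 31.4 h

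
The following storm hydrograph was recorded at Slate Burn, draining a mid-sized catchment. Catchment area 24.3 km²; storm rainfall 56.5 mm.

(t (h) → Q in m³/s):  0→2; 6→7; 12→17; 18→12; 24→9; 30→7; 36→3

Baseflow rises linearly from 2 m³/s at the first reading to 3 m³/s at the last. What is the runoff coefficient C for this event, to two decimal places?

C ≈ 0.62

ΣQ_DR = 39.50 m³/s; V = ΣQ_DR·Δt = 8.532 × 10^5 m³.
Runoff depth d = V / A = 35.11 mm.
C = d / P = 35.11 / 56.5 = 0.62.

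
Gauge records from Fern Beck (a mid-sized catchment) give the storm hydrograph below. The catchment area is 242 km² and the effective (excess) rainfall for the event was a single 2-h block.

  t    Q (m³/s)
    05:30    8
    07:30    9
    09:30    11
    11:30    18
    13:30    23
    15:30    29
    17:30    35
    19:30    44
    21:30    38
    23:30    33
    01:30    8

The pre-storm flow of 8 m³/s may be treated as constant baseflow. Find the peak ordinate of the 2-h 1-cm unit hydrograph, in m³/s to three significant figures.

U_p ≈ 72.0 m³/s

Direct runoff: 0.0, 1.0, 3.0, 10.0, 15.0, 21.0, 27.0, 36.0, 30.0, 25.0, 0.0 m³/s; ΣQ_DR = 168.0 m³/s, peak = 36.0 m³/s.
Runoff depth d = ΣQ_DR·Δt / A = 168.0 × 7200 / (242 km²) = 4.998 mm.
The 1-cm UH is the DRH scaled by (10 mm)/d, so U_p = 36.0 × 10/4.998 = 72.0 m³/s.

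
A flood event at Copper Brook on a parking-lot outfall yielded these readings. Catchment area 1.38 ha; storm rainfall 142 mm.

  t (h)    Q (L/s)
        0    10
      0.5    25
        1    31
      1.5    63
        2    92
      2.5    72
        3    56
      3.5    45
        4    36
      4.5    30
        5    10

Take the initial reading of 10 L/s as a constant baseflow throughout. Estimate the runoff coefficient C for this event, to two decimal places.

C ≈ 0.33

ΣQ_DR = 360.0 L/s; V = ΣQ_DR·Δt = 6.480 × 10^5 L.
Runoff depth d = V / A = 46.96 mm.
C = d / P = 46.96 / 142 = 0.33.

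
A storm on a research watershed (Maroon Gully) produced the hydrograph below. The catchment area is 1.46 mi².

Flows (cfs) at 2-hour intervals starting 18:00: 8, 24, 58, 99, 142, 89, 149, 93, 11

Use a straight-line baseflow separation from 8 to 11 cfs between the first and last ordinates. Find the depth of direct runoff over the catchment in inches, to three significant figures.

d ≈ 1.25 in

Direct runoff: 0.00, 15.62, 49.25, 89.88, 132.50, 79.12, 138.75, 82.38, 0.00 cfs; ΣQ_DR = 587.5 cfs.
V = ΣQ_DR · Δt = 587.5 × 7200 s = 4.230 × 10^6 ft³.
Over A = 1.46 mi², depth = V / A = 1.25 in.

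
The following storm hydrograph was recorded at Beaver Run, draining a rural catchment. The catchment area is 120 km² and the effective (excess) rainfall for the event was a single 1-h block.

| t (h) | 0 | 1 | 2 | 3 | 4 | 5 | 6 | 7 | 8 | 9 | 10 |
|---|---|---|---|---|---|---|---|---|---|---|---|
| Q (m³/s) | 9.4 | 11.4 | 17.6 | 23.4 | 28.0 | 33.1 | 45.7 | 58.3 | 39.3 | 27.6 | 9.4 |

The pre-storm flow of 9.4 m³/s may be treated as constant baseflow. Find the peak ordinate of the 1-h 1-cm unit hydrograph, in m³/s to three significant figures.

Direct runoff: 0.0, 2.0, 8.2, 14.0, 18.6, 23.7, 36.3, 48.9, 29.9, 18.2, 0.0 m³/s; ΣQ_DR = 199.8 m³/s, peak = 48.9 m³/s.
Runoff depth d = ΣQ_DR·Δt / A = 199.8 × 3600 / (120 km²) = 5.994 mm.
The 1-cm UH is the DRH scaled by (10 mm)/d, so U_p = 48.9 × 10/5.994 = 81.6 m³/s.

U_p ≈ 81.6 m³/s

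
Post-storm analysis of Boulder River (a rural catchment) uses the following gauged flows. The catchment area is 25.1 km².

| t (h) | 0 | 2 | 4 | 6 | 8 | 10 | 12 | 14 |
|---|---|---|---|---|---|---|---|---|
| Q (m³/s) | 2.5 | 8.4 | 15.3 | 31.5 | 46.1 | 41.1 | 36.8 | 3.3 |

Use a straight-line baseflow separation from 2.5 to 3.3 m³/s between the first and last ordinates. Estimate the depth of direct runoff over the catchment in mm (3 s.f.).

d ≈ 46.4 mm

Direct runoff: 0.00, 5.79, 12.57, 28.66, 43.14, 38.03, 33.61, 0.00 m³/s; ΣQ_DR = 161.8 m³/s.
V = ΣQ_DR · Δt = 161.8 × 7200 s = 1.165 × 10^6 m³.
Over A = 25.1 km², depth = V / A = 46.4 mm.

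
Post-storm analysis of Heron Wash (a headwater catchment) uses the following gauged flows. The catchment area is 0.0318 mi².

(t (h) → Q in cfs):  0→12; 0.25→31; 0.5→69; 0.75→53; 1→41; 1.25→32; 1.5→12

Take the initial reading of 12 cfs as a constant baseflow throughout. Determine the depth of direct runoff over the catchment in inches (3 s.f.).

Direct runoff: 0.0, 19.0, 57.0, 41.0, 29.0, 20.0, 0.0 cfs; ΣQ_DR = 166.0 cfs.
V = ΣQ_DR · Δt = 166.0 × 900 s = 1.494 × 10^5 ft³.
Over A = 0.0318 mi², depth = V / A = 2.02 in.

d ≈ 2.02 in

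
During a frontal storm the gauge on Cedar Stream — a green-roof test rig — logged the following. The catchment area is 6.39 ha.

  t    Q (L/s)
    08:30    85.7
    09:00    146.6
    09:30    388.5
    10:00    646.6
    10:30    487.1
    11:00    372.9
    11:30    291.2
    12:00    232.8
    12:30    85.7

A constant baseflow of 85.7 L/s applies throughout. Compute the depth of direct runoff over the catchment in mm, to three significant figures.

d ≈ 55.4 mm

Direct runoff: 0.0, 60.9, 302.8, 560.9, 401.4, 287.2, 205.5, 147.1, 0.0 L/s; ΣQ_DR = 1966 L/s.
V = ΣQ_DR · Δt = 1966 × 1800 s = 3.538 × 10^6 L.
Over A = 6.39 ha, depth = V / A = 55.4 mm.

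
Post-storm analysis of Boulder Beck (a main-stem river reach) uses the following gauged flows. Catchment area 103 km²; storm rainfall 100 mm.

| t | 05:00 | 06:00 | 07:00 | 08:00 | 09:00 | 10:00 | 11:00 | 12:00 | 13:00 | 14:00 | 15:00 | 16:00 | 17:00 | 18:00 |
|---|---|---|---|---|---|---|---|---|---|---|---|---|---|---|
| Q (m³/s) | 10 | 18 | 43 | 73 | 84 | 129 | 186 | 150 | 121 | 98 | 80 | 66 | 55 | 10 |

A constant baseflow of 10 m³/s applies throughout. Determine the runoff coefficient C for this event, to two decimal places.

ΣQ_DR = 983.0 m³/s; V = ΣQ_DR·Δt = 3.539 × 10^6 m³.
Runoff depth d = V / A = 34.36 mm.
C = d / P = 34.36 / 100 = 0.34.

C ≈ 0.34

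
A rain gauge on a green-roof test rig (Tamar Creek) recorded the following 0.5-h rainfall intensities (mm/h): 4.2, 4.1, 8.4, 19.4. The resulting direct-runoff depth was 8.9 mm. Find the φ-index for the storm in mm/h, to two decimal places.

φ ≈ 5.00 mm/h

Only the 2 blocks with intensity above φ contribute runoff: 8.4, 19.4 mm/h.
Σ(I−φ)·Δt = d  ⇒  (8.4+19.4 − 2φ)·0.5 = 8.9
φ = (27.80 − 8.9/0.5) / 2 = 5.00 mm/h.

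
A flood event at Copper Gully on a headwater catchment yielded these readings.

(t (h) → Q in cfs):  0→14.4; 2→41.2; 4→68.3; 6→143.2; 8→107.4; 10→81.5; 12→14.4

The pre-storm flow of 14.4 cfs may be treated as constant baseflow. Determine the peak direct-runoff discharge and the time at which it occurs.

Subtracting baseflow gives direct-runoff ordinates: 0.0, 26.8, 53.9, 128.8, 93.0, 67.1, 0.0 cfs.
The maximum is 128.8 cfs, occurring at the reading for t = 6 h.

Q_p = 128.8 cfs at t = 6 h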